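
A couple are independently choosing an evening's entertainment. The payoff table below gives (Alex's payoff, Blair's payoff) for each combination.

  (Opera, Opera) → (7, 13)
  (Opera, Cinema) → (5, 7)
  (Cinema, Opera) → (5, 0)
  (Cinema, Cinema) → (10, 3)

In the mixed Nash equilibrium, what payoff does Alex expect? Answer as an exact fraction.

45/7

Blair mixes with probability q on Opera, chosen so Alex is indifferent: 7q + 5(1−q) = 5q + 10(1−q) gives q = 5/7.
Alex's expected payoff (from either row, since indifferent) is 7·5/7 + 5·2/7 = 45/7.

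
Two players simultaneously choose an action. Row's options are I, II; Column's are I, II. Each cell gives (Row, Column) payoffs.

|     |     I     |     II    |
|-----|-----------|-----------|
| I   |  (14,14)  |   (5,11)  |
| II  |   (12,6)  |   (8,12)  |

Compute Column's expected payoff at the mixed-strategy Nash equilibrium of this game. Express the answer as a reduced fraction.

34/3

Row mixes with probability p on I, chosen so Column is indifferent: 14p + 6(1−p) = 11p + 12(1−p) gives p = 2/3.
Column's expected payoff is 14·2/3 + 6·1/3 = 34/3.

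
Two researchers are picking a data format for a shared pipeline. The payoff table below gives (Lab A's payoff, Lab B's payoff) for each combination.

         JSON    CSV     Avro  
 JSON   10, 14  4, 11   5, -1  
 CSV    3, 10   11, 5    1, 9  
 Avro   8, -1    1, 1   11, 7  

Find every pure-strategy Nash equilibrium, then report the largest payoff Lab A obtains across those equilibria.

11

Both JSON is a pure NE (Lab A: 10 ≥ 8; Lab B: 14 ≥ 11). Lab A gets 10.
Both Avro is a pure NE (Lab A: 11 ≥ 5; Lab B: 7 ≥ 1). Lab A gets 11.
Every other cell has a profitable deviation for at least one player. Highest of {10, 11} is 11.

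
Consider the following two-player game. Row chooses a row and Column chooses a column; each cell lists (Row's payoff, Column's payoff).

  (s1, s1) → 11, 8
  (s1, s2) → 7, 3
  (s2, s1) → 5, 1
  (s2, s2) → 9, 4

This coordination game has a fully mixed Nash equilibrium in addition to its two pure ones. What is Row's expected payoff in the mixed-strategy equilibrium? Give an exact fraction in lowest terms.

8

Column mixes with probability q on s1, chosen so Row is indifferent: 11q + 7(1−q) = 5q + 9(1−q) gives q = 1/4.
Row's expected payoff (from either row, since indifferent) is 11·1/4 + 7·3/4 = 8.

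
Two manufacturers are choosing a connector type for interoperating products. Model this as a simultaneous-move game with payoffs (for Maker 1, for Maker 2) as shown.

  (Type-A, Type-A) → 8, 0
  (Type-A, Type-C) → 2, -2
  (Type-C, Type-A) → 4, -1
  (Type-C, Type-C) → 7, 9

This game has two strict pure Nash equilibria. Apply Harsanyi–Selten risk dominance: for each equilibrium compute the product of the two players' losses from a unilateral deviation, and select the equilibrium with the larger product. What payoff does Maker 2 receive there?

At both Type-A: Maker 1 loses 8 − 4 = 4 by deviating; Maker 2 loses 0 − (-2) = 2. Product = 4·2 = 8.
At both Type-C: Maker 1 loses 7 − 2 = 5 by deviating; Maker 2 loses 9 − (-1) = 10. Product = 5·10 = 50.
50 > 8, so both Type-C is risk-dominant. Maker 2's payoff there is 9.

9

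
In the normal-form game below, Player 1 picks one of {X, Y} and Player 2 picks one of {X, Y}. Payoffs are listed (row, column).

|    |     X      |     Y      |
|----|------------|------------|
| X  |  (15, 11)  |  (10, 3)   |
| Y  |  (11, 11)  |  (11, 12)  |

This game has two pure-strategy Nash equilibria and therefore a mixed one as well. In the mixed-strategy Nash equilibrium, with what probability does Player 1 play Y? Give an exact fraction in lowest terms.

Player 1's mix p on X must make Player 2 indifferent between X and Y.
Player 2's payoff from X: 11p + 11(1−p). From Y: 3p + 12(1−p).
Set equal: 8p = 1(1−p) → p = 1/9.
Probability on Y is 1 − 1/9 = 8/9.

8/9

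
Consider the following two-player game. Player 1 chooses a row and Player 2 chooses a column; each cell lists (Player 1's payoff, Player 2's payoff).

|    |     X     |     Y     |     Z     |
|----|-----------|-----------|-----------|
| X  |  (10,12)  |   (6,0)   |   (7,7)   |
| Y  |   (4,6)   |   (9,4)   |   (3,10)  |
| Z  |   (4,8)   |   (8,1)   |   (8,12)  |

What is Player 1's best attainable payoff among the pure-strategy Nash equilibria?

10

Both X is a pure NE (Player 1: 10 ≥ 4; Player 2: 12 ≥ 7). Player 1 gets 10.
Both Z is a pure NE (Player 1: 8 ≥ 7; Player 2: 12 ≥ 8). Player 1 gets 8.
Every other cell has a profitable deviation for at least one player. Highest of {10, 8} is 10.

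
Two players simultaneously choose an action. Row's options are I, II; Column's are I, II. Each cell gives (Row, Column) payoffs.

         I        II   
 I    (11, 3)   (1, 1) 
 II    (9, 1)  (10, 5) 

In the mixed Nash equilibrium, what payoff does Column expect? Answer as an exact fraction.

7/3

Row mixes with probability p on I, chosen so Column is indifferent: 3p + 1(1−p) = 1p + 5(1−p) gives p = 2/3.
Column's expected payoff is 3·2/3 + 1·1/3 = 7/3.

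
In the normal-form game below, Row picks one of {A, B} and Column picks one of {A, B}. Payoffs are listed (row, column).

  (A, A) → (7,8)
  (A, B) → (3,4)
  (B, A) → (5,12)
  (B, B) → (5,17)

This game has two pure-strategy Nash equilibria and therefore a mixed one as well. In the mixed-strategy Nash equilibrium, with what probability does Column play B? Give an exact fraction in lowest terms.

1/2

Column's mix q on A must make Row indifferent between A and B.
Row's payoff from A: 7q + 3(1−q). From B: 5q + 5(1−q).
Set equal: 2q = 2(1−q) → q = 2/4 = 1/2.
Probability on B is 1 − 1/2 = 1/2.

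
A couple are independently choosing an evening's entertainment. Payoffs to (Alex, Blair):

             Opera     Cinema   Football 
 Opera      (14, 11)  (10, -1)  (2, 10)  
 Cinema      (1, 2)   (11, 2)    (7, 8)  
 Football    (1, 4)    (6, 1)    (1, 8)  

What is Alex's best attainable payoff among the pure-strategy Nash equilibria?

14

Both Opera is a pure NE (Alex: 14 ≥ 1; Blair: 11 ≥ 10). Alex gets 14.
(Cinema, Football) is a pure NE (Alex: 7 ≥ 2; Blair: 8 ≥ 2). Alex gets 7.
Every other cell has a profitable deviation for at least one player. Highest of {14, 7} is 14.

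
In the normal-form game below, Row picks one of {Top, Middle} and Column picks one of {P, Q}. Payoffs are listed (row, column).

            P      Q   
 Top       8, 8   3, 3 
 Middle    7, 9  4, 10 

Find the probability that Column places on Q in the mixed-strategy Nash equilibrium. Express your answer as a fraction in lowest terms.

Column's mix q on P must make Row indifferent between Top and Middle.
Row's payoff from Top: 8q + 3(1−q). From Middle: 7q + 4(1−q).
Set equal: 1q = 1(1−q) → q = 1/2.
Probability on Q is 1 − 1/2 = 1/2.

1/2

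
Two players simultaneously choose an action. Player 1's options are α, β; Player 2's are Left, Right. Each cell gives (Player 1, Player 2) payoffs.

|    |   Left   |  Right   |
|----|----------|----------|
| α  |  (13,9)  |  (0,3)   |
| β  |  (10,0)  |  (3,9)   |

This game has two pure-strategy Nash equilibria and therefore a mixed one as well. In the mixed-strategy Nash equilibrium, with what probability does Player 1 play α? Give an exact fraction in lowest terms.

Player 1's mix p on α must make Player 2 indifferent between Left and Right.
Player 2's payoff from Left: 9p + 0(1−p). From Right: 3p + 9(1−p).
Set equal: 6p = 9(1−p) → p = 9/15 = 3/5.

3/5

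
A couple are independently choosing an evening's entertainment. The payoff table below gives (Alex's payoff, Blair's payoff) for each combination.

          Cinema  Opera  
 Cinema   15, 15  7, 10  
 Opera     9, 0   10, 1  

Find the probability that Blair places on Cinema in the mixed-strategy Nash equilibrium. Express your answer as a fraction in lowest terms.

1/3

Blair's mix q on Cinema must make Alex indifferent between Cinema and Opera.
Alex's payoff from Cinema: 15q + 7(1−q). From Opera: 9q + 10(1−q).
Set equal: 6q = 3(1−q) → q = 3/9 = 1/3.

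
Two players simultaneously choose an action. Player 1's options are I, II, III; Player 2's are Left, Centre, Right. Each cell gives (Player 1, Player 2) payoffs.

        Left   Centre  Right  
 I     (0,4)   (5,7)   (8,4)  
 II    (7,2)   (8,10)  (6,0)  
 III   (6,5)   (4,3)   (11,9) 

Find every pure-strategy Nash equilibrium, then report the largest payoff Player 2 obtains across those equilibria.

10

(II, Centre) is a pure NE (Player 1: 8 ≥ 5; Player 2: 10 ≥ 2). Player 2 gets 10.
(III, Right) is a pure NE (Player 1: 11 ≥ 8; Player 2: 9 ≥ 5). Player 2 gets 9.
Every other cell has a profitable deviation for at least one player. Highest of {10, 9} is 10.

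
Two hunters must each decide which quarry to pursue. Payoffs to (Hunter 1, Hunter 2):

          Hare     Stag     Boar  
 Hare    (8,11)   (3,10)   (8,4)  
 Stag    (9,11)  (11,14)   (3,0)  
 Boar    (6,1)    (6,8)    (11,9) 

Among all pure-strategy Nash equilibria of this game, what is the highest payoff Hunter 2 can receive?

Both Stag is a pure NE (Hunter 1: 11 ≥ 6; Hunter 2: 14 ≥ 11). Hunter 2 gets 14.
Both Boar is a pure NE (Hunter 1: 11 ≥ 8; Hunter 2: 9 ≥ 8). Hunter 2 gets 9.
Every other cell has a profitable deviation for at least one player. Highest of {14, 9} is 14.

14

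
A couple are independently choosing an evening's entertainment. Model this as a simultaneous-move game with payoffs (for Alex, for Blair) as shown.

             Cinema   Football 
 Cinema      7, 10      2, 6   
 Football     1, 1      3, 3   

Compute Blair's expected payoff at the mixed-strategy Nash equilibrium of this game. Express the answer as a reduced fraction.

4

Alex mixes with probability p on Cinema, chosen so Blair is indifferent: 10p + 1(1−p) = 6p + 3(1−p) gives p = 1/3.
Blair's expected payoff is 10·1/3 + 1·2/3 = 4.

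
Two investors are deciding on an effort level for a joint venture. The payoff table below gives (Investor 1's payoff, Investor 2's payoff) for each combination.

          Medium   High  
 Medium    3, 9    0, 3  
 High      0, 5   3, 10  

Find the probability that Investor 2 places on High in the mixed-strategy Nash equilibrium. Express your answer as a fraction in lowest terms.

Investor 2's mix q on Medium must make Investor 1 indifferent between Medium and High.
Investor 1's payoff from Medium: 3q + 0(1−q). From High: 0q + 3(1−q).
Set equal: 3q = 3(1−q) → q = 3/6 = 1/2.
Probability on High is 1 − 1/2 = 1/2.

1/2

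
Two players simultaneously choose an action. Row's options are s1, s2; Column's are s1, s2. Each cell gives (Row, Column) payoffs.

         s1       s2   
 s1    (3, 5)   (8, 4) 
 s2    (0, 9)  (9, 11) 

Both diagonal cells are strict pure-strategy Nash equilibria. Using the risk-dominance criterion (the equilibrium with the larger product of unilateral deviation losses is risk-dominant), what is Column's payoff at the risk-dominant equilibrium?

5

At both s1: Row loses 3 − 0 = 3 by deviating; Column loses 5 − 4 = 1. Product = 3·1 = 3.
At both s2: Row loses 9 − 8 = 1 by deviating; Column loses 11 − 9 = 2. Product = 1·2 = 2.
3 > 2, so both s1 is risk-dominant. Column's payoff there is 5.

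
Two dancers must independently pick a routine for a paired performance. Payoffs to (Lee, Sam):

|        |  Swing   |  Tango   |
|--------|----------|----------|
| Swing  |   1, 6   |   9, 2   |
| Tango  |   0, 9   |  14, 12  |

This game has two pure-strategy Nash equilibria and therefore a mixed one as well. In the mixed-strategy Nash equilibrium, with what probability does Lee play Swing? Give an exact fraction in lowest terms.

Lee's mix p on Swing must make Sam indifferent between Swing and Tango.
Sam's payoff from Swing: 6p + 9(1−p). From Tango: 2p + 12(1−p).
Set equal: 4p = 3(1−p) → p = 3/7.

3/7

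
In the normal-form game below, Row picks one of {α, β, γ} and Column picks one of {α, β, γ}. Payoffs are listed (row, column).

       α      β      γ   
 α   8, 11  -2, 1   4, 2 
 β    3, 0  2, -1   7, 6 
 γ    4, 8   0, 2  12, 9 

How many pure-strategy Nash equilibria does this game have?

2

Both α: Row gets 8 (best alternative 4); Column gets 11 (best alternative 2). Neither deviates — NE.
Both γ: Row gets 12 (best alternative 7); Column gets 9 (best alternative 8). Neither deviates — NE.
Both β is not a NE: Column would switch to γ (6 > -1).
No other cell survives both best-response checks, so there are 2 pure NE.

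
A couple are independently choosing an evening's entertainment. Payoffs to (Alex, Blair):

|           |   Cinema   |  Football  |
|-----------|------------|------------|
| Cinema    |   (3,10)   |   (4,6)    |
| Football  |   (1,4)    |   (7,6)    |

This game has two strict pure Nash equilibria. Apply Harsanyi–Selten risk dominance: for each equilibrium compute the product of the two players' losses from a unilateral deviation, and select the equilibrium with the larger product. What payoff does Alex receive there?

3

At both Cinema: Alex loses 3 − 1 = 2 by deviating; Blair loses 10 − 6 = 4. Product = 2·4 = 8.
At both Football: Alex loses 7 − 4 = 3 by deviating; Blair loses 6 − 4 = 2. Product = 3·2 = 6.
8 > 6, so both Cinema is risk-dominant. Alex's payoff there is 3.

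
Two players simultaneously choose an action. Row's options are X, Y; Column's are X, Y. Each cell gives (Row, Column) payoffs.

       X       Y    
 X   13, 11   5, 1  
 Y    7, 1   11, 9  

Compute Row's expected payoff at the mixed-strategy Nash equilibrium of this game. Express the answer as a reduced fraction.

Column mixes with probability q on X, chosen so Row is indifferent: 13q + 5(1−q) = 7q + 11(1−q) gives q = 1/2.
Row's expected payoff (from either row, since indifferent) is 13·1/2 + 5·1/2 = 9.

9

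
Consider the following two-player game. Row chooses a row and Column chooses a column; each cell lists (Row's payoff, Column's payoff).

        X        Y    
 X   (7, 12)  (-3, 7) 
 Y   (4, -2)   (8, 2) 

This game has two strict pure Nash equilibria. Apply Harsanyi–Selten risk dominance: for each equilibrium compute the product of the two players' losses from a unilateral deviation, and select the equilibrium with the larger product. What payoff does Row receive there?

8

At both X: Row loses 7 − 4 = 3 by deviating; Column loses 12 − 7 = 5. Product = 3·5 = 15.
At both Y: Row loses 8 − (-3) = 11 by deviating; Column loses 2 − (-2) = 4. Product = 11·4 = 44.
44 > 15, so both Y is risk-dominant. Row's payoff there is 8.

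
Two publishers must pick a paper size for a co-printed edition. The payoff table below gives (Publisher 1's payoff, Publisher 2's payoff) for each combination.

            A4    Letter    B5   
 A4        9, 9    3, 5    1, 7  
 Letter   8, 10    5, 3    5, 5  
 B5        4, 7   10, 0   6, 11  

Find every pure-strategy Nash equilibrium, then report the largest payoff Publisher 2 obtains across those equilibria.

11

Both A4 is a pure NE (Publisher 1: 9 ≥ 8; Publisher 2: 9 ≥ 7). Publisher 2 gets 9.
Both B5 is a pure NE (Publisher 1: 6 ≥ 5; Publisher 2: 11 ≥ 7). Publisher 2 gets 11.
Every other cell has a profitable deviation for at least one player. Highest of {9, 11} is 11.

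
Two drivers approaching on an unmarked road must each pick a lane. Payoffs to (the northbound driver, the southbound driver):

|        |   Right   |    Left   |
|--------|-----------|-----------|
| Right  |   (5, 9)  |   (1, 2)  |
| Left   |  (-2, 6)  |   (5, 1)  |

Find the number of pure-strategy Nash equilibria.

1

Both Right: the northbound driver gets 5 (best alternative -2); the southbound driver gets 9 (best alternative 2). Neither deviates — NE.
Both Left is not a NE: the southbound driver would switch to Right (6 > 1).
No other cell survives both best-response checks, so there is 1 pure NE.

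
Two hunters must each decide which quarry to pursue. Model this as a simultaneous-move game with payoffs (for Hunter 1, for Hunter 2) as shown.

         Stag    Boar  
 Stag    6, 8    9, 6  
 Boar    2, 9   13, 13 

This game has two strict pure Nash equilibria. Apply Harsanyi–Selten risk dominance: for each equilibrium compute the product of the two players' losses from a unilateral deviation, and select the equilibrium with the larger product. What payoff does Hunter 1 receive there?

At both Stag: Hunter 1 loses 6 − 2 = 4 by deviating; Hunter 2 loses 8 − 6 = 2. Product = 4·2 = 8.
At both Boar: Hunter 1 loses 13 − 9 = 4 by deviating; Hunter 2 loses 13 − 9 = 4. Product = 4·4 = 16.
16 > 8, so both Boar is risk-dominant. Hunter 1's payoff there is 13.

13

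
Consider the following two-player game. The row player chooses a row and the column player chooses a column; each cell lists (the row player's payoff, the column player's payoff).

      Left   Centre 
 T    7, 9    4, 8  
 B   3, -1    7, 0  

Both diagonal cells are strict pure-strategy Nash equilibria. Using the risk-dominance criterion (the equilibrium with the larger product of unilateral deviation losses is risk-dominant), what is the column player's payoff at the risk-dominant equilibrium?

9

At (T, Left): the row player loses 7 − 3 = 4 by deviating; the column player loses 9 − 8 = 1. Product = 4·1 = 4.
At (B, Centre): the row player loses 7 − 4 = 3 by deviating; the column player loses 0 − (-1) = 1. Product = 3·1 = 3.
4 > 3, so (T, Left) is risk-dominant. The column player's payoff there is 9.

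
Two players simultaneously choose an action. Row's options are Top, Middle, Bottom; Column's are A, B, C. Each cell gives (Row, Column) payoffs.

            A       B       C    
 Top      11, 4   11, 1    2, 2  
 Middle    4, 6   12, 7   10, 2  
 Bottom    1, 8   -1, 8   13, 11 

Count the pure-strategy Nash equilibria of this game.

(Top, A): Row gets 11 (best alternative 4); Column gets 4 (best alternative 2). Neither deviates — NE.
(Middle, B): Row gets 12 (best alternative 11); Column gets 7 (best alternative 6). Neither deviates — NE.
(Bottom, C): Row gets 13 (best alternative 10); Column gets 11 (best alternative 8). Neither deviates — NE.
(Middle, A) is not a NE: Row would switch to Top (11 > 4).
No other cell survives both best-response checks, so there are 3 pure NE.

3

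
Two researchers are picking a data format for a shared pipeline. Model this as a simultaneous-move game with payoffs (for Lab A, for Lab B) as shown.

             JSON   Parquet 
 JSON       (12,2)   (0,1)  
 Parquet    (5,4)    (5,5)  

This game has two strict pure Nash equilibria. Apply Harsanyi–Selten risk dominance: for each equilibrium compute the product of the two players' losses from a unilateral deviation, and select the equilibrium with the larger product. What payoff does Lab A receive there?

12

At both JSON: Lab A loses 12 − 5 = 7 by deviating; Lab B loses 2 − 1 = 1. Product = 7·1 = 7.
At both Parquet: Lab A loses 5 − 0 = 5 by deviating; Lab B loses 5 − 4 = 1. Product = 5·1 = 5.
7 > 5, so both JSON is risk-dominant. Lab A's payoff there is 12.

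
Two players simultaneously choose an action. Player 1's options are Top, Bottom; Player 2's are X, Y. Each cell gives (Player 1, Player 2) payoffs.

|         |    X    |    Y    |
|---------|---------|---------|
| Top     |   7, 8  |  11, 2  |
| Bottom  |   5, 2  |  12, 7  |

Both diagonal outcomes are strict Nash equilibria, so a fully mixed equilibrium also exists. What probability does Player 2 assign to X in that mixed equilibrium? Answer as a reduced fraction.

Player 2's mix q on X must make Player 1 indifferent between Top and Bottom.
Player 1's payoff from Top: 7q + 11(1−q). From Bottom: 5q + 12(1−q).
Set equal: 2q = 1(1−q) → q = 1/3.

1/3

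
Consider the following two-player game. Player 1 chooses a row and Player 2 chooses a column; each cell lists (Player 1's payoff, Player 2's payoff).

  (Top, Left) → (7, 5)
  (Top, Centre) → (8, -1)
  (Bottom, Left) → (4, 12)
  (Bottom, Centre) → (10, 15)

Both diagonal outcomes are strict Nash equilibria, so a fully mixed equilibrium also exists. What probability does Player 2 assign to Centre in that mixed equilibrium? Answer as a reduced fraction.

Player 2's mix q on Left must make Player 1 indifferent between Top and Bottom.
Player 1's payoff from Top: 7q + 8(1−q). From Bottom: 4q + 10(1−q).
Set equal: 3q = 2(1−q) → q = 2/5.
Probability on Centre is 1 − 2/5 = 3/5.

3/5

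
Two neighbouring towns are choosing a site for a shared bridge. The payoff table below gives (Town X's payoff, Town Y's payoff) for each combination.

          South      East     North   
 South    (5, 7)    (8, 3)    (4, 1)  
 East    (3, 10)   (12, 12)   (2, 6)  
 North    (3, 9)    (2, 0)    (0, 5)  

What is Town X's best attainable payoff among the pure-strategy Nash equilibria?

Both South is a pure NE (Town X: 5 ≥ 3; Town Y: 7 ≥ 3). Town X gets 5.
Both East is a pure NE (Town X: 12 ≥ 8; Town Y: 12 ≥ 10). Town X gets 12.
Every other cell has a profitable deviation for at least one player. Highest of {5, 12} is 12.

12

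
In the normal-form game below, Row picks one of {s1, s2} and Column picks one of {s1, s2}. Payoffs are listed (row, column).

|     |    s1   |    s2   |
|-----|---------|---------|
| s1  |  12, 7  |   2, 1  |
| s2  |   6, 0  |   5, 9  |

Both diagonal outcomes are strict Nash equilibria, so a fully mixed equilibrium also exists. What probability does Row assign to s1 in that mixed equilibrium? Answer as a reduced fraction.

3/5

Row's mix p on s1 must make Column indifferent between s1 and s2.
Column's payoff from s1: 7p + 0(1−p). From s2: 1p + 9(1−p).
Set equal: 6p = 9(1−p) → p = 9/15 = 3/5.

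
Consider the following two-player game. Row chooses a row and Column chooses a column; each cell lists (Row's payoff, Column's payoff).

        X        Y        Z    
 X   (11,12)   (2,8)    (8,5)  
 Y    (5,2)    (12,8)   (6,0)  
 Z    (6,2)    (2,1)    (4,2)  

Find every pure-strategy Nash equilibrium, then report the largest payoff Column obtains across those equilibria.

Both X is a pure NE (Row: 11 ≥ 6; Column: 12 ≥ 8). Column gets 12.
Both Y is a pure NE (Row: 12 ≥ 2; Column: 8 ≥ 2). Column gets 8.
Every other cell has a profitable deviation for at least one player. Highest of {12, 8} is 12.

12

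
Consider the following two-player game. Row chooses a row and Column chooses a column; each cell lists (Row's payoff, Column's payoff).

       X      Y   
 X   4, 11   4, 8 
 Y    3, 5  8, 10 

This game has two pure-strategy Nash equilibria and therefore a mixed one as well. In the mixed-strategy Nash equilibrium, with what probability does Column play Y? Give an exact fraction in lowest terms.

1/5

Column's mix q on X must make Row indifferent between X and Y.
Row's payoff from X: 4q + 4(1−q). From Y: 3q + 8(1−q).
Set equal: 1q = 4(1−q) → q = 4/5.
Probability on Y is 1 − 4/5 = 1/5.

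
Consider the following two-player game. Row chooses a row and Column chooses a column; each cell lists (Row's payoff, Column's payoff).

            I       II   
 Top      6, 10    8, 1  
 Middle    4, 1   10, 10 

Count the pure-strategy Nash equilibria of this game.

2

(Top, I): Row gets 6 (best alternative 4); Column gets 10 (best alternative 1). Neither deviates — NE.
(Middle, II): Row gets 10 (best alternative 8); Column gets 10 (best alternative 1). Neither deviates — NE.
(Top, II) is not a NE: Row would switch to Middle (10 > 8).
No other cell survives both best-response checks, so there are 2 pure NE.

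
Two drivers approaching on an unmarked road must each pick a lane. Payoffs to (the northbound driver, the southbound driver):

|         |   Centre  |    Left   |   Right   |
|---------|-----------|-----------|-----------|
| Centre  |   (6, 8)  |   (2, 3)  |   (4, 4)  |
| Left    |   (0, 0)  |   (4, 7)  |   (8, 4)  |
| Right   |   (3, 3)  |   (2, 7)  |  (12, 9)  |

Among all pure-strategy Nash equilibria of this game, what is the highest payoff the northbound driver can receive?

12

Both Centre is a pure NE (the northbound driver: 6 ≥ 3; the southbound driver: 8 ≥ 4). The northbound driver gets 6.
Both Left is a pure NE (the northbound driver: 4 ≥ 2; the southbound driver: 7 ≥ 4). The northbound driver gets 4.
Both Right is a pure NE (the northbound driver: 12 ≥ 8; the southbound driver: 9 ≥ 7). The northbound driver gets 12.
Every other cell has a profitable deviation for at least one player. Highest of {6, 4, 12} is 12.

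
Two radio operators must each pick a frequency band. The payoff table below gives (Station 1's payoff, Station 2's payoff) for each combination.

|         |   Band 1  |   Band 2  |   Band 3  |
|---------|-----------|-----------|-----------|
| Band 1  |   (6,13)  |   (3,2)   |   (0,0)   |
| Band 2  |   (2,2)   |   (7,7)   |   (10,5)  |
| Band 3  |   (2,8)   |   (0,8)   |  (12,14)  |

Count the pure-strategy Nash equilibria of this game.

3

Both Band 1: Station 1 gets 6 (best alternative 2); Station 2 gets 13 (best alternative 2). Neither deviates — NE.
Both Band 2: Station 1 gets 7 (best alternative 3); Station 2 gets 7 (best alternative 5). Neither deviates — NE.
Both Band 3: Station 1 gets 12 (best alternative 10); Station 2 gets 14 (best alternative 8). Neither deviates — NE.
(Band 2, Band 1) is not a NE: Station 1 would switch to Band 1 (6 > 2).
No other cell survives both best-response checks, so there are 3 pure NE.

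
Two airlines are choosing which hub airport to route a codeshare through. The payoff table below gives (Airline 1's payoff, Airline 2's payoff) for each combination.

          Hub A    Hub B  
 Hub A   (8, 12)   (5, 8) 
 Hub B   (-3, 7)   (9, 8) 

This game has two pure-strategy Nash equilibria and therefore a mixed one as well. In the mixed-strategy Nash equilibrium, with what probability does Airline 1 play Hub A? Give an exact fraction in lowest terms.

1/5

Airline 1's mix p on Hub A must make Airline 2 indifferent between Hub A and Hub B.
Airline 2's payoff from Hub A: 12p + 7(1−p). From Hub B: 8p + 8(1−p).
Set equal: 4p = 1(1−p) → p = 1/5.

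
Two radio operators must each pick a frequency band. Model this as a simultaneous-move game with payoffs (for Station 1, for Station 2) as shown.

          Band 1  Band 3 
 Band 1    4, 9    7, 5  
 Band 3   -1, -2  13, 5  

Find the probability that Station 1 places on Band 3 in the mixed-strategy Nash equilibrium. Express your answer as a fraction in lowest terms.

4/11

Station 1's mix p on Band 1 must make Station 2 indifferent between Band 1 and Band 3.
Station 2's payoff from Band 1: 9p + (-2)(1−p). From Band 3: 5p + 5(1−p).
Set equal: 4p = 7(1−p) → p = 7/11.
Probability on Band 3 is 1 − 7/11 = 4/11.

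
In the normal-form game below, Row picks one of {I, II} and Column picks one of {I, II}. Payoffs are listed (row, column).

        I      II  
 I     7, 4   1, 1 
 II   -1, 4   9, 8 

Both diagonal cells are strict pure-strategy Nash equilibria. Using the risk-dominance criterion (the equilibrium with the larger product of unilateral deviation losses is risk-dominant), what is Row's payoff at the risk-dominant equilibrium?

9

At both I: Row loses 7 − (-1) = 8 by deviating; Column loses 4 − 1 = 3. Product = 8·3 = 24.
At both II: Row loses 9 − 1 = 8 by deviating; Column loses 8 − 4 = 4. Product = 8·4 = 32.
32 > 24, so both II is risk-dominant. Row's payoff there is 9.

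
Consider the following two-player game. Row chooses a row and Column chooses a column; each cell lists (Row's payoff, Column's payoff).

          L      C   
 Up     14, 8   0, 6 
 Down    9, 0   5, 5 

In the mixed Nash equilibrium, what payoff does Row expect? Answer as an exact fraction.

7

Column mixes with probability q on L, chosen so Row is indifferent: 14q + 0(1−q) = 9q + 5(1−q) gives q = 1/2.
Row's expected payoff (from either row, since indifferent) is 14·1/2 + 0·1/2 = 7.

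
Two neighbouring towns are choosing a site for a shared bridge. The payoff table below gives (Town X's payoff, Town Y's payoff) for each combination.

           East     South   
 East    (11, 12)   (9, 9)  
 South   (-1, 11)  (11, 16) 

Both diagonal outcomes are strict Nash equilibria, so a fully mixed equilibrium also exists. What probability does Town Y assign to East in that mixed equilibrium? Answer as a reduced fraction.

Town Y's mix q on East must make Town X indifferent between East and South.
Town X's payoff from East: 11q + 9(1−q). From South: (-1)q + 11(1−q).
Set equal: 12q = 2(1−q) → q = 2/14 = 1/7.

1/7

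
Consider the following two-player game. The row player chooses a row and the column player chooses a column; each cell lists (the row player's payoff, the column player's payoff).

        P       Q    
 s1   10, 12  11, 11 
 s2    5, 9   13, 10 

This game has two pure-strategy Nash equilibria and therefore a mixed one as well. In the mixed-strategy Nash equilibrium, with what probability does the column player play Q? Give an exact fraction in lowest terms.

5/7

The column player's mix q on P must make the row player indifferent between s1 and s2.
The row player's payoff from s1: 10q + 11(1−q). From s2: 5q + 13(1−q).
Set equal: 5q = 2(1−q) → q = 2/7.
Probability on Q is 1 − 2/7 = 5/7.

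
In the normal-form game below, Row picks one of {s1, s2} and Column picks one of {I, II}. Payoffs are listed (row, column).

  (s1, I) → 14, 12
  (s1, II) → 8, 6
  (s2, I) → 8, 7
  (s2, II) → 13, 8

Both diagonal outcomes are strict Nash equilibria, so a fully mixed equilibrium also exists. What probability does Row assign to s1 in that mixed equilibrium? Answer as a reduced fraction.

Row's mix p on s1 must make Column indifferent between I and II.
Column's payoff from I: 12p + 7(1−p). From II: 6p + 8(1−p).
Set equal: 6p = 1(1−p) → p = 1/7.

1/7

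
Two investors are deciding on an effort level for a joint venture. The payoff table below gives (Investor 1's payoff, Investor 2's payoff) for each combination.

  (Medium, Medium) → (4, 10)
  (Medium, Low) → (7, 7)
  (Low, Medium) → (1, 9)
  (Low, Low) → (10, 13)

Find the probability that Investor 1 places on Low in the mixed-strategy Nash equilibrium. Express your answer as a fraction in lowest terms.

Investor 1's mix p on Medium must make Investor 2 indifferent between Medium and Low.
Investor 2's payoff from Medium: 10p + 9(1−p). From Low: 7p + 13(1−p).
Set equal: 3p = 4(1−p) → p = 4/7.
Probability on Low is 1 − 4/7 = 3/7.

3/7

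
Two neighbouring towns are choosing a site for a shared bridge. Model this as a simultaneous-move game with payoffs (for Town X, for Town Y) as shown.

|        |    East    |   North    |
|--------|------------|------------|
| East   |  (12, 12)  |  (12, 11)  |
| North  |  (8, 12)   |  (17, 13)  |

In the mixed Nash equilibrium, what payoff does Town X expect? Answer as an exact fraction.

Town Y mixes with probability q on East, chosen so Town X is indifferent: 12q + 12(1−q) = 8q + 17(1−q) gives q = 5/9.
Town X's expected payoff (from either row, since indifferent) is 12·5/9 + 12·4/9 = 12.

12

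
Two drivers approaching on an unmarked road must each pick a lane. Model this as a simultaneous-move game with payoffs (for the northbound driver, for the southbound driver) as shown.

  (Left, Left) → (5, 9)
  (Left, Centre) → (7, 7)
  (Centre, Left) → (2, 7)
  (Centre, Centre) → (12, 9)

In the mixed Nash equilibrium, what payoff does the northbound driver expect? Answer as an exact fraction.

The southbound driver mixes with probability q on Left, chosen so the northbound driver is indifferent: 5q + 7(1−q) = 2q + 12(1−q) gives q = 5/8.
The northbound driver's expected payoff (from either row, since indifferent) is 5·5/8 + 7·3/8 = 23/4.

23/4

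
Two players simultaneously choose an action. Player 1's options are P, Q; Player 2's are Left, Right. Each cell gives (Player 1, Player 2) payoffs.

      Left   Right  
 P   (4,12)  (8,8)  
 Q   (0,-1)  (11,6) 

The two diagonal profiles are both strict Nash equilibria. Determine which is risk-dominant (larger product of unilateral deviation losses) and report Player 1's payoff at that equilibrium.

11

At (P, Left): Player 1 loses 4 − 0 = 4 by deviating; Player 2 loses 12 − 8 = 4. Product = 4·4 = 16.
At (Q, Right): Player 1 loses 11 − 8 = 3 by deviating; Player 2 loses 6 − (-1) = 7. Product = 3·7 = 21.
21 > 16, so (Q, Right) is risk-dominant. Player 1's payoff there is 11.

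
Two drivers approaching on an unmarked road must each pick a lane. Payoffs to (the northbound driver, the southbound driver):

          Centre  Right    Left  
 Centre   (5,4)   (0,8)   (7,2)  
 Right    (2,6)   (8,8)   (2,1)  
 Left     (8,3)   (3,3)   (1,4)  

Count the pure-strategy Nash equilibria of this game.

Both Right: the northbound driver gets 8 (best alternative 3); the southbound driver gets 8 (best alternative 6). Neither deviates — NE.
Both Centre is not a NE: the northbound driver would switch to Left (8 > 5).
No other cell survives both best-response checks, so there is 1 pure NE.

1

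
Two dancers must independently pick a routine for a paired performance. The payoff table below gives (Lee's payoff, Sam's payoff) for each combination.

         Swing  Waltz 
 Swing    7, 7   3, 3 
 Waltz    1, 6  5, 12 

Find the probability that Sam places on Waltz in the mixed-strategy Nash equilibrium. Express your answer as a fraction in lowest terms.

Sam's mix q on Swing must make Lee indifferent between Swing and Waltz.
Lee's payoff from Swing: 7q + 3(1−q). From Waltz: 1q + 5(1−q).
Set equal: 6q = 2(1−q) → q = 2/8 = 1/4.
Probability on Waltz is 1 − 1/4 = 3/4.

3/4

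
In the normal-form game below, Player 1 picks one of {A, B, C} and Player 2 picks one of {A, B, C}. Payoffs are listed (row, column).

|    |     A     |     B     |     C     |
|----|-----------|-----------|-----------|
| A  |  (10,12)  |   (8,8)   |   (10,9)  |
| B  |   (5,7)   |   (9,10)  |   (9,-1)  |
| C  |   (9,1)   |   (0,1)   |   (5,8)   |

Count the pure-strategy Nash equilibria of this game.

Both A: Player 1 gets 10 (best alternative 9); Player 2 gets 12 (best alternative 9). Neither deviates — NE.
Both B: Player 1 gets 9 (best alternative 8); Player 2 gets 10 (best alternative 7). Neither deviates — NE.
Both C is not a NE: Player 1 would switch to A (10 > 5).
No other cell survives both best-response checks, so there are 2 pure NE.

2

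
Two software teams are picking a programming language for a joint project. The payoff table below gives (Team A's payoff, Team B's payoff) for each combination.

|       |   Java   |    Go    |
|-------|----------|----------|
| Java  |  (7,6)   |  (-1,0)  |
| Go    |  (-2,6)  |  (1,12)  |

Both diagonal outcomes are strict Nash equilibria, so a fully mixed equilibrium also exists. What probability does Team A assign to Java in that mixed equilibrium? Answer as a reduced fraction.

1/2

Team A's mix p on Java must make Team B indifferent between Java and Go.
Team B's payoff from Java: 6p + 6(1−p). From Go: 0p + 12(1−p).
Set equal: 6p = 6(1−p) → p = 6/12 = 1/2.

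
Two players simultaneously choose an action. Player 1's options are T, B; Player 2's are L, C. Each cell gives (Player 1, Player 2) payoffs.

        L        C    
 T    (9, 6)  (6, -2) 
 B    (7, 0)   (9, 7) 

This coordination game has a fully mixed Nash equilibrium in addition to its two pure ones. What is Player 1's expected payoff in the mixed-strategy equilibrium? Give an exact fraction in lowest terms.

39/5

Player 2 mixes with probability q on L, chosen so Player 1 is indifferent: 9q + 6(1−q) = 7q + 9(1−q) gives q = 3/5.
Player 1's expected payoff (from either row, since indifferent) is 9·3/5 + 6·2/5 = 39/5.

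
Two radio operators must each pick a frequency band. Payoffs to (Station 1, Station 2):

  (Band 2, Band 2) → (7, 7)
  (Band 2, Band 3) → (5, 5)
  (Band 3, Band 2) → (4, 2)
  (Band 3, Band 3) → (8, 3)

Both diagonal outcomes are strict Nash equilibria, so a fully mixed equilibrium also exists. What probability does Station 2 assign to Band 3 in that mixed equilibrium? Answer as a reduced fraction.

1/2

Station 2's mix q on Band 2 must make Station 1 indifferent between Band 2 and Band 3.
Station 1's payoff from Band 2: 7q + 5(1−q). From Band 3: 4q + 8(1−q).
Set equal: 3q = 3(1−q) → q = 3/6 = 1/2.
Probability on Band 3 is 1 − 1/2 = 1/2.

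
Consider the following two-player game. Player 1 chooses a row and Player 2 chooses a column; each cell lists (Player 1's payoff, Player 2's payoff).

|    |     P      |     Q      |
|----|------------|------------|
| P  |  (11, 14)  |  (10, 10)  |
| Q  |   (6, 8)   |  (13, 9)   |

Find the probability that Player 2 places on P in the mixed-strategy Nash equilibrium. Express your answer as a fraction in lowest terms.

Player 2's mix q on P must make Player 1 indifferent between P and Q.
Player 1's payoff from P: 11q + 10(1−q). From Q: 6q + 13(1−q).
Set equal: 5q = 3(1−q) → q = 3/8.

3/8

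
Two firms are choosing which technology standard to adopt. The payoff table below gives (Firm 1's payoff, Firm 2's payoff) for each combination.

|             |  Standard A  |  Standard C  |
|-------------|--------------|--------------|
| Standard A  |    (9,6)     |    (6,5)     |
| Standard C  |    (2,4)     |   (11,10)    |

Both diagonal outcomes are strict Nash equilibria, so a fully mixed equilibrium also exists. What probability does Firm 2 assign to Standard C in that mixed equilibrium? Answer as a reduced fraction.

7/12

Firm 2's mix q on Standard A must make Firm 1 indifferent between Standard A and Standard C.
Firm 1's payoff from Standard A: 9q + 6(1−q). From Standard C: 2q + 11(1−q).
Set equal: 7q = 5(1−q) → q = 5/12.
Probability on Standard C is 1 − 5/12 = 7/12.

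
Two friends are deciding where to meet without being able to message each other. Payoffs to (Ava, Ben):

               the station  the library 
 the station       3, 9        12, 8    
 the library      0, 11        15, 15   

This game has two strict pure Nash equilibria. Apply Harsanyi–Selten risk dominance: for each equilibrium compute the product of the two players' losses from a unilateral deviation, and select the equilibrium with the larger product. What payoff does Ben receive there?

15

At both the station: Ava loses 3 − 0 = 3 by deviating; Ben loses 9 − 8 = 1. Product = 3·1 = 3.
At both the library: Ava loses 15 − 12 = 3 by deviating; Ben loses 15 − 11 = 4. Product = 3·4 = 12.
12 > 3, so both the library is risk-dominant. Ben's payoff there is 15.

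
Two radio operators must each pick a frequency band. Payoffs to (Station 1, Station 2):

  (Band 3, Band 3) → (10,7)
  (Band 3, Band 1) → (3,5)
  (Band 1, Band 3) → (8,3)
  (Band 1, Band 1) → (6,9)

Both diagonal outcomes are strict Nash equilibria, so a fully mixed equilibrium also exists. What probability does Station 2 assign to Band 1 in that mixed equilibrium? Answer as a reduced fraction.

Station 2's mix q on Band 3 must make Station 1 indifferent between Band 3 and Band 1.
Station 1's payoff from Band 3: 10q + 3(1−q). From Band 1: 8q + 6(1−q).
Set equal: 2q = 3(1−q) → q = 3/5.
Probability on Band 1 is 1 − 3/5 = 2/5.

2/5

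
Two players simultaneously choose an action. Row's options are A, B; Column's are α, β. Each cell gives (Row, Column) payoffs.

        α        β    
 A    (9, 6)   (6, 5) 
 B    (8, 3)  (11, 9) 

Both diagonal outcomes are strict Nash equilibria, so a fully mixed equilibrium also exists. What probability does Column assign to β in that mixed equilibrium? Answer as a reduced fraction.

1/6

Column's mix q on α must make Row indifferent between A and B.
Row's payoff from A: 9q + 6(1−q). From B: 8q + 11(1−q).
Set equal: 1q = 5(1−q) → q = 5/6.
Probability on β is 1 − 5/6 = 1/6.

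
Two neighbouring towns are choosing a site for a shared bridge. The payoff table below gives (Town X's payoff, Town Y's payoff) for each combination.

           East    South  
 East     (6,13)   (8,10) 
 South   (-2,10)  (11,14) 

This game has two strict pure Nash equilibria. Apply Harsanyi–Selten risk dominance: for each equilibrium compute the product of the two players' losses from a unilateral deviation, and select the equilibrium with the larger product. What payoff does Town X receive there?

6

At both East: Town X loses 6 − (-2) = 8 by deviating; Town Y loses 13 − 10 = 3. Product = 8·3 = 24.
At both South: Town X loses 11 − 8 = 3 by deviating; Town Y loses 14 − 10 = 4. Product = 3·4 = 12.
24 > 12, so both East is risk-dominant. Town X's payoff there is 6.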